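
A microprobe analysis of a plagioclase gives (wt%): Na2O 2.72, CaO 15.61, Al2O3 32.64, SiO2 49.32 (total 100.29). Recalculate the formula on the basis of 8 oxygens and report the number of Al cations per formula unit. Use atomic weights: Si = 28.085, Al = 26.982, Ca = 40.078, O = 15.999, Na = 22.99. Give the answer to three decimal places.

1.751 Al apfu

Na2O: 2.72/61.979 = 0.04389 mol → 0.08778 mol Na, 0.04389 mol O.
CaO: 15.61/56.077 = 0.27837 mol → 0.27837 mol Ca, 0.27837 mol O.
Al2O3: 32.64/101.961 = 0.32012 mol → 0.64024 mol Al, 0.96036 mol O.
SiO2: 49.32/60.083 = 0.82086 mol → 0.82086 mol Si, 1.64172 mol O.
Total oxygen = 2.92434 mol. Normalization factor = 8/2.92434 = 2.73566.
Al per 8 O = 0.64024 × 2.73566 = 1.751.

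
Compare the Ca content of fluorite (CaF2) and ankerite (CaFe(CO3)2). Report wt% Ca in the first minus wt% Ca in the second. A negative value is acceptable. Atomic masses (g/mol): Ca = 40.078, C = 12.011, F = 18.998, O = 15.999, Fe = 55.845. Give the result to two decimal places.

32.77 percentage points

First mineral: 40.078 g Ca in 78.074 g formula = 51.33 wt% Ca.
Second mineral: 40.078 g Ca in 215.939 g formula = 18.56 wt% Ca.
51.33% − 18.56% gives a difference of 32.77 percentage points.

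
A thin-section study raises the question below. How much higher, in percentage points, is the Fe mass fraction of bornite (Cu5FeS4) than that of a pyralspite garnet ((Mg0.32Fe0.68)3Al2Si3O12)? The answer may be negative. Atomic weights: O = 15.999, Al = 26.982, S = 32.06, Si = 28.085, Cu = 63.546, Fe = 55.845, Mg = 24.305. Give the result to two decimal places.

-13.24 percentage points

M(Cu5FeS4) = 501.815 g/mol, so wt% Fe = 55.845/501.815 × 100 = 11.13%.
M((Mg0.32Fe0.68)3Al2Si3O12) = 467.464 g/mol, so wt% Fe = 113.924/467.464 × 100 = 24.37%.
11.13 − 24.37 = -13.24 pp.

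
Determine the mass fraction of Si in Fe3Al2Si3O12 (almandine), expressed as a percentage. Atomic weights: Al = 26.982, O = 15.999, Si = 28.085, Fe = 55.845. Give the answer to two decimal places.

Molar mass of Fe3Al2Si3O12: 3·55.845 + 2·26.982 + 3·28.085 + 12·15.999 = 497.742 g/mol.
Mass of Si per formula unit: 3 × 28.085 = 84.255 g.
Weight fraction Si = 84.255 / 497.742 = 0.1693.

16.93 weight percent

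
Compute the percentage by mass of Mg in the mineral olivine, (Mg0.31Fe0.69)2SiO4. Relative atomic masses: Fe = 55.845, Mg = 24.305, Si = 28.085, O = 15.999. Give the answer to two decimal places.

Molar mass of (Mg0.31Fe0.69)2SiO4: 0.62*24.305 + 1.38*55.845 + 1*28.085 + 4*15.999 = 184.216 g/mol.
Mass of Mg per formula unit: 0.62 × 24.305 = 15.069 g.
Weight fraction Mg = 15.069 / 184.216 = 0.0818.

8.18 weight percent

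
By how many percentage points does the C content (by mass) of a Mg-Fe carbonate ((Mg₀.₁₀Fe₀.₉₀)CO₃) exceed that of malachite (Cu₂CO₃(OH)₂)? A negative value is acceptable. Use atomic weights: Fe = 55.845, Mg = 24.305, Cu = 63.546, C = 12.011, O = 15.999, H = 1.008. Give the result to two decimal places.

C in (Mg₀.₁₀Fe₀.₉₀)CO₃: molar mass 112.699 g/mol; 1×12.011 = 12.011 g → 10.66 wt%.
C in Cu₂CO₃(OH)₂: molar mass 221.114 g/mol; 1×12.011 = 12.011 g → 5.43 wt%.
Difference = 10.66 − 5.43 = 5.23 percentage points.

5.23 percentage points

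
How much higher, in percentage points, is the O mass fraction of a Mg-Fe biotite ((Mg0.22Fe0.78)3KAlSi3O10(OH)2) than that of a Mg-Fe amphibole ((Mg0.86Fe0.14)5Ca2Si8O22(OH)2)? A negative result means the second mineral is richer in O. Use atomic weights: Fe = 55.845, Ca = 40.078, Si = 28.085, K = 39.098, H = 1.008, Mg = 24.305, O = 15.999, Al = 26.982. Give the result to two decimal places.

O in (Mg0.22Fe0.78)3KAlSi3O10(OH)2: molar mass 491.058 g/mol; 12×15.999 = 191.988 g → 39.10 wt%.
O in (Mg0.86Fe0.14)5Ca2Si8O22(OH)2: molar mass 834.431 g/mol; 24×15.999 = 383.976 g → 46.02 wt%.
Difference = 39.10 − 46.02 = -6.92 percentage points.

-6.92 percentage points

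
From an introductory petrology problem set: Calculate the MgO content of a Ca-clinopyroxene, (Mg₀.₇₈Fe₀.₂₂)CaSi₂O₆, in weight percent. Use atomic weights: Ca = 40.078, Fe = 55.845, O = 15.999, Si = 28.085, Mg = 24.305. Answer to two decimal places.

Formula mass = 223.486 g/mol.
0.78 Mg → 0.7800 mol MgO per formula unit; M(MgO) = 40.304, so MgO mass = 31.437 g.
31.437/223.486 × 100 = 14.07 wt%.

14.07 wt%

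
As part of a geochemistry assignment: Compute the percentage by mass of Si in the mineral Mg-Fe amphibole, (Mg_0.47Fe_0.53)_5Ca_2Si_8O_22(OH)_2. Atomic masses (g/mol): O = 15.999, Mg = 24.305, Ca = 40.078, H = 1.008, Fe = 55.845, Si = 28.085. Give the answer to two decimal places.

Molar mass of (Mg_0.47Fe_0.53)_5Ca_2Si_8O_22(OH)_2: 2.35×24.305 + 2.65×55.845 + 2×40.078 + 8×28.085 + 24×15.999 + 2×1.008 = 895.934 g/mol.
Mass of Si per formula unit: 8 × 28.085 = 224.680 g.
Weight fraction Si = 224.680 / 895.934 = 0.2508.

25.08 weight percent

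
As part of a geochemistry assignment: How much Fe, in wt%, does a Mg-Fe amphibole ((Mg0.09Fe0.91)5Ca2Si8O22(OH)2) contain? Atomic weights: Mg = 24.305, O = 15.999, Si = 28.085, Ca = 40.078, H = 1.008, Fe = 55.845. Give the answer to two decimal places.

26.58 wt%

M((Mg0.09Fe0.91)5Ca2Si8O22(OH)2) = 955.860 g/mol.
Fe contributes 4.55 × 55.845 = 254.095 g per mole.
254.095/955.860 = 0.2658 → 26.58%.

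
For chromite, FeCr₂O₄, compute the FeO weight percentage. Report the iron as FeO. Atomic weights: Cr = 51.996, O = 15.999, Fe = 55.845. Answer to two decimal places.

Formula mass = 223.833 g/mol.
1 Fe → 1.0000 mol FeO per formula unit; M(FeO) = 71.844, so FeO mass = 71.844 g.
71.844/223.833 × 100 = 32.10 wt%.

32.10 wt%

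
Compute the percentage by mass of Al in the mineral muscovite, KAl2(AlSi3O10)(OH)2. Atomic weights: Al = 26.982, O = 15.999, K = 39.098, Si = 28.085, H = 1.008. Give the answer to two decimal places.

20.32 weight percent

Molar mass of KAl2(AlSi3O10)(OH)2: 1·39.098 + 3·26.982 + 3·28.085 + 12·15.999 + 2·1.008 = 398.303 g/mol.
Mass of Al per formula unit: 3 × 26.982 = 80.946 g.
Weight fraction Al = 80.946 / 398.303 = 0.2032.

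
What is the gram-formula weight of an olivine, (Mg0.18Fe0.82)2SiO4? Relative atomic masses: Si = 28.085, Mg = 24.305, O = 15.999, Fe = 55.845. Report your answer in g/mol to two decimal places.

192.42 g/mol

Mg: 0.36 × 24.305 = 8.7498
Fe: 1.64 × 55.845 = 91.5858
Si: 1 × 28.085 = 28.0850
O: 4 × 15.999 = 63.9960
Summing the contributions gives the formula mass.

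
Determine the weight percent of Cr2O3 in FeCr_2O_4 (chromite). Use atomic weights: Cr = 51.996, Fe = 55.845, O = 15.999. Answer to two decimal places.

67.90 wt%

Molar mass of FeCr_2O_4 = 1×55.845 + 2×51.996 + 4×15.999 = 223.833 g/mol.
Each formula unit contains 2 Cr, equivalent to 2/2 = 1.0000 mol Cr2O3.
M(Cr2O3) = 2×51.996 + 3×15.999 = 151.989 g/mol.
Mass of Cr2O3 per formula unit = 1.0000 × 151.989 = 151.989 g.
Cr2O3 wt% = 151.989 / 223.833 × 100 = 67.90%.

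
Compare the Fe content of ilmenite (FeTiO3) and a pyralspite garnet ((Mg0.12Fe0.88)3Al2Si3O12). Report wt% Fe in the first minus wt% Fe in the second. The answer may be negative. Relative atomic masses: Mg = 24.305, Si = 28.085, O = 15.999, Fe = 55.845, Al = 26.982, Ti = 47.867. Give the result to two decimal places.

First mineral: 55.845 g Fe in 151.709 g formula = 36.81 wt% Fe.
Second mineral: 147.431 g Fe in 486.388 g formula = 30.31 wt% Fe.
36.81% − 30.31% gives a difference of 6.50 percentage points.

6.50 percentage points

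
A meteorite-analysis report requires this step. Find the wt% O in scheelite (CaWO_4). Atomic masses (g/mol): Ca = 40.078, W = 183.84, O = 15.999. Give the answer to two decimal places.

Molar mass of CaWO_4: 1×40.078 + 1×183.84 + 4×15.999 = 287.914 g/mol.
Mass of O per formula unit: 4 × 15.999 = 63.996 g.
Weight fraction O = 63.996 / 287.914 = 0.2223.

22.23 wt%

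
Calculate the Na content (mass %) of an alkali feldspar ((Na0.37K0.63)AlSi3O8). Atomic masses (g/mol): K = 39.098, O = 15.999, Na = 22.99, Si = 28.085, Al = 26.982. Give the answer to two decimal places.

Formula mass = 0.37×22.99 + 0.63×39.098 + 1×26.982 + 3×28.085 + 8×15.999 = 272.367 g/mol, of which 8.506 g is Na.
So Na makes up 8.506/272.367 = 0.0312 of the mass, i.e. 3.12%.

3.12 mass %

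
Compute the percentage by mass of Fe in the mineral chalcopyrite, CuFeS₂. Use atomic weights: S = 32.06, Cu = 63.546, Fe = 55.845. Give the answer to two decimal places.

30.43 weight percent

Formula mass = 1·63.546 + 1·55.845 + 2·32.06 = 183.511 g/mol, of which 55.845 g is Fe.
So Fe makes up 55.845/183.511 = 0.3043 of the mass, i.e. 30.43%.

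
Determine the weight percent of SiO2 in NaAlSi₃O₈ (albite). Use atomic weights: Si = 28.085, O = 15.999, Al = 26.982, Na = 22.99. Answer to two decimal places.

68.74 wt%

Formula mass = 262.219 g/mol.
3 Si → 3.0000 mol SiO2 per formula unit; M(SiO2) = 60.083, so SiO2 mass = 180.249 g.
180.249/262.219 × 100 = 68.74 wt%.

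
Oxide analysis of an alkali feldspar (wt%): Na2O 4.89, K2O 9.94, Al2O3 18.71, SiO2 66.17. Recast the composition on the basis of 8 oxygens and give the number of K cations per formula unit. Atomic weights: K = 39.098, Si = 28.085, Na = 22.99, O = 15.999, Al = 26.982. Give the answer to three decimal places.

Na2O: 4.89/61.979 = 0.07890 mol → 0.15780 mol Na, 0.07890 mol O.
K2O: 9.94/94.195 = 0.10553 mol → 0.21106 mol K, 0.10553 mol O.
Al2O3: 18.71/101.961 = 0.18350 mol → 0.36700 mol Al, 0.55050 mol O.
SiO2: 66.17/60.083 = 1.10131 mol → 1.10131 mol Si, 2.20262 mol O.
Total oxygen = 2.93755 mol. Normalization factor = 8/2.93755 = 2.72336.
K per 8 O = 0.21106 × 2.72336 = 0.575.

0.575 K apfu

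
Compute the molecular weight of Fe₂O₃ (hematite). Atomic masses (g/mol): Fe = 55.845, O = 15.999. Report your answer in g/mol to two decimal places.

M = 2·55.845 + 3·15.999

159.69 g/mol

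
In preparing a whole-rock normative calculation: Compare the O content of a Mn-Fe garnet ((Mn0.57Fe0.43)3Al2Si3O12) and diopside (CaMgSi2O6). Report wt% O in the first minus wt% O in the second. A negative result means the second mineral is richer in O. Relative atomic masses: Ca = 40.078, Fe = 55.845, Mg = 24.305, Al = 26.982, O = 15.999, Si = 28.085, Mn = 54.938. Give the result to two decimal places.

First mineral: 191.988 g O in 496.191 g formula = 38.69 wt% O.
Second mineral: 95.994 g O in 216.547 g formula = 44.33 wt% O.
38.69% − 44.33% gives a difference of -5.64 percentage points.

-5.64 percentage points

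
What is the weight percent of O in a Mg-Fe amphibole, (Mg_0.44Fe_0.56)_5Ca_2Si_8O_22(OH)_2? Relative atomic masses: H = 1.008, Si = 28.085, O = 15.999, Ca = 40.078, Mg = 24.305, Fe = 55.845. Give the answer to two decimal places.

42.63 weight percent

Formula mass = 2.20·24.305 + 2.80·55.845 + 2·40.078 + 8·28.085 + 24·15.999 + 2·1.008 = 900.665 g/mol, of which 383.976 g is O.
So O makes up 383.976/900.665 = 0.4263 of the mass, i.e. 42.63%.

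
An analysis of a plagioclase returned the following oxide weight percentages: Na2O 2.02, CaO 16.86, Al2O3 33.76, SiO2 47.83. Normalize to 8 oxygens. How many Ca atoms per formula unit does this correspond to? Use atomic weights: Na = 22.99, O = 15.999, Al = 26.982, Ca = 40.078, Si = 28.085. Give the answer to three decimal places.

0.824 Ca apfu

2.02 wt% Na2O ÷ 61.979 g/mol = 0.03259 mol, giving 0.06518 Na and 0.03259 O.
16.86 wt% CaO ÷ 56.077 g/mol = 0.30066 mol, giving 0.30066 Ca and 0.30066 O.
33.76 wt% Al2O3 ÷ 101.961 g/mol = 0.33111 mol, giving 0.66222 Al and 0.99333 O.
47.83 wt% SiO2 ÷ 60.083 g/mol = 0.79607 mol, giving 0.79607 Si and 1.59214 O.
Oxygen sums to 2.91872; scaling by 8/2.91872 = 2.74093 puts the formula on 8 O.
Ca: 0.30066 × 2.74093 = 0.824 atoms per formula unit.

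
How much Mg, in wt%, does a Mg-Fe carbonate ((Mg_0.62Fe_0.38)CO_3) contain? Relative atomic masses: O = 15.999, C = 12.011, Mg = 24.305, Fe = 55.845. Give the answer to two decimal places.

15.65 wt%

M((Mg_0.62Fe_0.38)CO_3) = 96.298 g/mol.
Mg contributes 0.62 × 24.305 = 15.069 g per mole.
15.069/96.298 = 0.1565 → 15.65%.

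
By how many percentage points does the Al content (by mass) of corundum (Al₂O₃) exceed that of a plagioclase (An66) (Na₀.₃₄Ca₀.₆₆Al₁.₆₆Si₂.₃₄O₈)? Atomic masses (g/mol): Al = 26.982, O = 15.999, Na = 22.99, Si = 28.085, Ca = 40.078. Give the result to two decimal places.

Al in Al₂O₃: molar mass 101.961 g/mol; 2×26.982 = 53.964 g → 52.93 wt%.
Al in Na₀.₃₄Ca₀.₆₆Al₁.₆₆Si₂.₃₄O₈: molar mass 272.769 g/mol; 1.66×26.982 = 44.790 g → 16.42 wt%.
Difference = 52.93 − 16.42 = 36.51 percentage points.

36.51 percentage points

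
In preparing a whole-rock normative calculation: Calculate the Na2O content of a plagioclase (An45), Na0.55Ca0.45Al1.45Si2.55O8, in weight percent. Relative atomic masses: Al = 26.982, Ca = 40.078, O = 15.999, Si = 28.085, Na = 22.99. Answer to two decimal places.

Molar mass of Na0.55Ca0.45Al1.45Si2.55O8 = 0.55*22.99 + 0.45*40.078 + 1.45*26.982 + 2.55*28.085 + 8*15.999 = 269.412 g/mol.
Each formula unit contains 0.55 Na, equivalent to 0.55/2 = 0.2750 mol Na2O.
M(Na2O) = 2×22.99 + 1×15.999 = 61.979 g/mol.
Mass of Na2O per formula unit = 0.2750 × 61.979 = 17.044 g.
Na2O wt% = 17.044 / 269.412 × 100 = 6.33%.

6.33 wt%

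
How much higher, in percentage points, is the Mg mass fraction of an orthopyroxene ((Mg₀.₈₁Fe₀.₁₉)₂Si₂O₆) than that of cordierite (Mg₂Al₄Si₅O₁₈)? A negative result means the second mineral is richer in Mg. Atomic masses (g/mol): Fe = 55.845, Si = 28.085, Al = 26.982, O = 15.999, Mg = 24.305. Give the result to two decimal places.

M((Mg₀.₈₁Fe₀.₁₉)₂Si₂O₆) = 212.759 g/mol, so wt% Mg = 39.374/212.759 × 100 = 18.51%.
M(Mg₂Al₄Si₅O₁₈) = 584.945 g/mol, so wt% Mg = 48.610/584.945 × 100 = 8.31%.
18.51 − 8.31 = 10.20 pp.

10.20 percentage points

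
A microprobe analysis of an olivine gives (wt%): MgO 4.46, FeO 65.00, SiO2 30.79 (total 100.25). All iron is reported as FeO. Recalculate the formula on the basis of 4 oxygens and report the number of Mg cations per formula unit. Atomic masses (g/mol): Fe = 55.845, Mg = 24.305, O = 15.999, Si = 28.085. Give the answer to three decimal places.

MgO: 4.46/40.304 = 0.11066 mol → 0.11066 mol Mg, 0.11066 mol O.
FeO: 65.00/71.844 = 0.90474 mol → 0.90474 mol Fe, 0.90474 mol O.
SiO2: 30.79/60.083 = 0.51246 mol → 0.51246 mol Si, 1.02492 mol O.
Total oxygen = 2.04032 mol. Normalization factor = 4/2.04032 = 1.96048.
Mg per 4 O = 0.11066 × 1.96048 = 0.217.

0.217 Mg apfu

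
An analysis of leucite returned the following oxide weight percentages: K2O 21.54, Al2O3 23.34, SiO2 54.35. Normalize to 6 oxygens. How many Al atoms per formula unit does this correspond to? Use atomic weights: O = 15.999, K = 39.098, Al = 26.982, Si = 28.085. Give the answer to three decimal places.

21.54 wt% K2O ÷ 94.195 g/mol = 0.22867 mol, giving 0.45734 K and 0.22867 O.
23.34 wt% Al2O3 ÷ 101.961 g/mol = 0.22891 mol, giving 0.45782 Al and 0.68673 O.
54.35 wt% SiO2 ÷ 60.083 g/mol = 0.90458 mol, giving 0.90458 Si and 1.80916 O.
Oxygen sums to 2.72456; scaling by 6/2.72456 = 2.20219 puts the formula on 6 O.
Al: 0.45782 × 2.20219 = 1.008 atoms per formula unit.

1.008 Al apfu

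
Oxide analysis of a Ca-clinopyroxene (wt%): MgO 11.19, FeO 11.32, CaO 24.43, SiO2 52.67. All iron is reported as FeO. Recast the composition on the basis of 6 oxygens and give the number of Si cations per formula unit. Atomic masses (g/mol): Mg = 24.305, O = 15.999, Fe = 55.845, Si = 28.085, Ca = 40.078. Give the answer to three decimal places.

11.19 wt% MgO ÷ 40.304 g/mol = 0.27764 mol, giving 0.27764 Mg and 0.27764 O.
11.32 wt% FeO ÷ 71.844 g/mol = 0.15756 mol, giving 0.15756 Fe and 0.15756 O.
24.43 wt% CaO ÷ 56.077 g/mol = 0.43565 mol, giving 0.43565 Ca and 0.43565 O.
52.67 wt% SiO2 ÷ 60.083 g/mol = 0.87662 mol, giving 0.87662 Si and 1.75324 O.
Oxygen sums to 2.62409; scaling by 6/2.62409 = 2.28651 puts the formula on 6 O.
Si: 0.87662 × 2.28651 = 2.004 atoms per formula unit.

2.004 Si apfu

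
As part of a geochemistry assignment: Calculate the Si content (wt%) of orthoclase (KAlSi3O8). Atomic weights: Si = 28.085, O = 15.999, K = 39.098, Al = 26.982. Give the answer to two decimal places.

30.27 wt%

M(KAlSi3O8) = 278.327 g/mol.
Si contributes 3 × 28.085 = 84.255 g per mole.
84.255/278.327 = 0.3027 → 30.27%.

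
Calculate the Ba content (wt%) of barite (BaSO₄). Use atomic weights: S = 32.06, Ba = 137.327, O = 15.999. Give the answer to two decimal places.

58.84 wt%

Molar mass of BaSO₄: 1·137.327 + 1·32.06 + 4·15.999 = 233.383 g/mol.
Mass of Ba per formula unit: 1 × 137.327 = 137.327 g.
Weight fraction Ba = 137.327 / 233.383 = 0.5884.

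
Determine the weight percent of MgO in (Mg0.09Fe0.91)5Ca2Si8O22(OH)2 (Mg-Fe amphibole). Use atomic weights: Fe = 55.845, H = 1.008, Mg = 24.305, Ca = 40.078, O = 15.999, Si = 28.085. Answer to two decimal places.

1.90 wt%

Formula mass = 955.860 g/mol.
0.45 Mg → 0.4500 mol MgO per formula unit; M(MgO) = 40.304, so MgO mass = 18.137 g.
18.137/955.860 × 100 = 1.90 wt%.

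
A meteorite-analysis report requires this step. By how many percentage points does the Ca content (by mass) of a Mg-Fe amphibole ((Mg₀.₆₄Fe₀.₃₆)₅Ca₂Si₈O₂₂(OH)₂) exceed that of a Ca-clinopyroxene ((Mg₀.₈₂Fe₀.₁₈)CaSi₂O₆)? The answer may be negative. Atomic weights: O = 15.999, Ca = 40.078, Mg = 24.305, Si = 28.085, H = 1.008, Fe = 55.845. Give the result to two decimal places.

-8.81 percentage points

Ca in (Mg₀.₆₄Fe₀.₃₆)₅Ca₂Si₈O₂₂(OH)₂: molar mass 869.125 g/mol; 2×40.078 = 80.156 g → 9.22 wt%.
Ca in (Mg₀.₈₂Fe₀.₁₈)CaSi₂O₆: molar mass 222.224 g/mol; 1×40.078 = 40.078 g → 18.03 wt%.
Difference = 9.22 − 18.03 = -8.81 percentage points.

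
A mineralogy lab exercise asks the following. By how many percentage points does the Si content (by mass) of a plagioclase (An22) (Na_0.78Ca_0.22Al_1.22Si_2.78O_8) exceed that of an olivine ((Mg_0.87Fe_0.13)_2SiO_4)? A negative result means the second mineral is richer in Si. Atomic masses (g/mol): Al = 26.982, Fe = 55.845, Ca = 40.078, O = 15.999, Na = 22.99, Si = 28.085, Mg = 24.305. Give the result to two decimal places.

M(Na_0.78Ca_0.22Al_1.22Si_2.78O_8) = 265.736 g/mol, so wt% Si = 78.076/265.736 × 100 = 29.38%.
M((Mg_0.87Fe_0.13)_2SiO_4) = 148.891 g/mol, so wt% Si = 28.085/148.891 × 100 = 18.86%.
29.38 − 18.86 = 10.52 pp.

10.52 percentage points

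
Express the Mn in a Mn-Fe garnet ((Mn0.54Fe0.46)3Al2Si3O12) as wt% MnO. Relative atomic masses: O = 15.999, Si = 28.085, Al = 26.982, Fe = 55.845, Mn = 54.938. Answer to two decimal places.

23.16 wt%

Formula mass = 496.273 g/mol.
1.62 Mn → 1.6200 mol MnO per formula unit; M(MnO) = 70.937, so MnO mass = 114.918 g.
114.918/496.273 × 100 = 23.16 wt%.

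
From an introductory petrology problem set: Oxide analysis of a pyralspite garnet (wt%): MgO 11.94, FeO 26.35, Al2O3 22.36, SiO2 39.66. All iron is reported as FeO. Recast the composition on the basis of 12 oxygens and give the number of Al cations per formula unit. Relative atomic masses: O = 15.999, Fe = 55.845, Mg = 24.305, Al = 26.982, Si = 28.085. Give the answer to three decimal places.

MgO (M=40.304): mol = 0.29625; Mg = 0.29625, O = 0.29625.
FeO (M=71.844): mol = 0.36677; Fe = 0.36677, O = 0.36677.
Al2O3 (M=101.961): mol = 0.21930; Al = 0.43860, O = 0.65790.
SiO2 (M=60.083): mol = 0.66009; Si = 0.66009, O = 1.32018.
ΣO = 2.64110; factor = 12/ΣO = 4.54356.
Al apfu = 0.43860 × 4.54356 = 1.993.

1.993 Al apfu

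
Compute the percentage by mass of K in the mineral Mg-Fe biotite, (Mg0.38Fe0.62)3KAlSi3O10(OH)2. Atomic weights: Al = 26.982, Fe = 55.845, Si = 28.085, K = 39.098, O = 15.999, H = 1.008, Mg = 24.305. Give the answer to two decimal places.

8.22 wt%

M((Mg0.38Fe0.62)3KAlSi3O10(OH)2) = 475.918 g/mol.
K contributes 1 × 39.098 = 39.098 g per mole.
39.098/475.918 = 0.0822 → 8.22%.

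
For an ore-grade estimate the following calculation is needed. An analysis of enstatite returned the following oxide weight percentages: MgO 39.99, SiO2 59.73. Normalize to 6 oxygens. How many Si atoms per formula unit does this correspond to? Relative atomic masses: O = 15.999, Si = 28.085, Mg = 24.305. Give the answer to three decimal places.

2.001 Si apfu

39.99 wt% MgO ÷ 40.304 g/mol = 0.99221 mol, giving 0.99221 Mg and 0.99221 O.
59.73 wt% SiO2 ÷ 60.083 g/mol = 0.99412 mol, giving 0.99412 Si and 1.98824 O.
Oxygen sums to 2.98045; scaling by 6/2.98045 = 2.01312 puts the formula on 6 O.
Si: 0.99412 × 2.01312 = 2.001 atoms per formula unit.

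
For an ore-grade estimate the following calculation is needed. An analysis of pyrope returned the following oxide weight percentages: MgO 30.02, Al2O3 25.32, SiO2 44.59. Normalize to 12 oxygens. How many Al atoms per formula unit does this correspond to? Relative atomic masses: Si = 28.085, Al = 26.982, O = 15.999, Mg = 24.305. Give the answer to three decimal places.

30.02 wt% MgO ÷ 40.304 g/mol = 0.74484 mol, giving 0.74484 Mg and 0.74484 O.
25.32 wt% Al2O3 ÷ 101.961 g/mol = 0.24833 mol, giving 0.49666 Al and 0.74499 O.
44.59 wt% SiO2 ÷ 60.083 g/mol = 0.74214 mol, giving 0.74214 Si and 1.48428 O.
Oxygen sums to 2.97411; scaling by 12/2.97411 = 4.03482 puts the formula on 12 O.
Al: 0.49666 × 4.03482 = 2.004 atoms per formula unit.

2.004 Al apfu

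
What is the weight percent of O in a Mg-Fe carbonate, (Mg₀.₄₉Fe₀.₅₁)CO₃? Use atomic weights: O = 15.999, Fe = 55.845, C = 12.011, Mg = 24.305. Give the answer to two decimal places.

47.81 wt%

Formula mass = 0.49×24.305 + 0.51×55.845 + 1×12.011 + 3×15.999 = 100.398 g/mol, of which 47.997 g is O.
So O makes up 47.997/100.398 = 0.4781 of the mass, i.e. 47.81%.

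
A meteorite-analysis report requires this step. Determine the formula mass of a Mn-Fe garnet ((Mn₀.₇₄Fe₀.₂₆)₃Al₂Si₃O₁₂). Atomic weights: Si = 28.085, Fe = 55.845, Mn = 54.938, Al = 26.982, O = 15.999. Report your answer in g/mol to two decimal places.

495.73 g/mol

Mn: 2.22 × 54.938 = 121.9624
Fe: 0.78 × 55.845 = 43.5591
Al: 2 × 26.982 = 53.9640
Si: 3 × 28.085 = 84.2550
O: 12 × 15.999 = 191.9880
Summing the contributions gives the formula mass.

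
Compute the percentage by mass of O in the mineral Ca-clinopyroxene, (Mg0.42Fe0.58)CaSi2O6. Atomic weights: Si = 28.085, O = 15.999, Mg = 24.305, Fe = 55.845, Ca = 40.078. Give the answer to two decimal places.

Molar mass of (Mg0.42Fe0.58)CaSi2O6: 0.42·24.305 + 0.58·55.845 + 1·40.078 + 2·28.085 + 6·15.999 = 234.840 g/mol.
Mass of O per formula unit: 6 × 15.999 = 95.994 g.
Weight fraction O = 95.994 / 234.840 = 0.4088.

40.88 mass %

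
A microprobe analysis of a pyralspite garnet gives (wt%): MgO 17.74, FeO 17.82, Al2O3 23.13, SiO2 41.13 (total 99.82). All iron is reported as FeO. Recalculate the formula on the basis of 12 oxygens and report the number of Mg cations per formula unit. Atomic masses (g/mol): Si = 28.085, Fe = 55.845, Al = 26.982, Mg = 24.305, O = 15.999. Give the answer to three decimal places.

1.929 Mg apfu

MgO: 17.74/40.304 = 0.44015 mol → 0.44015 mol Mg, 0.44015 mol O.
FeO: 17.82/71.844 = 0.24804 mol → 0.24804 mol Fe, 0.24804 mol O.
Al2O3: 23.13/101.961 = 0.22685 mol → 0.45370 mol Al, 0.68055 mol O.
SiO2: 41.13/60.083 = 0.68455 mol → 0.68455 mol Si, 1.36910 mol O.
Total oxygen = 2.73784 mol. Normalization factor = 12/2.73784 = 4.38302.
Mg per 12 O = 0.44015 × 4.38302 = 1.929.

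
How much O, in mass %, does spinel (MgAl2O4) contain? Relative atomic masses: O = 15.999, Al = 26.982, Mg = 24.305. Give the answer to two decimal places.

Formula mass = 1×24.305 + 2×26.982 + 4×15.999 = 142.265 g/mol, of which 63.996 g is O.
So O makes up 63.996/142.265 = 0.4498 of the mass, i.e. 44.98%.

44.98 mass %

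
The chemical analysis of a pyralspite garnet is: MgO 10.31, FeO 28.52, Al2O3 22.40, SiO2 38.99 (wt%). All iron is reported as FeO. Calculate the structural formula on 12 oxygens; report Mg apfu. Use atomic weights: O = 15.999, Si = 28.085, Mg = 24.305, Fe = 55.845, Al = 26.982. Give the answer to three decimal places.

10.31 wt% MgO ÷ 40.304 g/mol = 0.25581 mol, giving 0.25581 Mg and 0.25581 O.
28.52 wt% FeO ÷ 71.844 g/mol = 0.39697 mol, giving 0.39697 Fe and 0.39697 O.
22.40 wt% Al2O3 ÷ 101.961 g/mol = 0.21969 mol, giving 0.43938 Al and 0.65907 O.
38.99 wt% SiO2 ÷ 60.083 g/mol = 0.64894 mol, giving 0.64894 Si and 1.29788 O.
Oxygen sums to 2.60973; scaling by 12/2.60973 = 4.59818 puts the formula on 12 O.
Mg: 0.25581 × 4.59818 = 1.176 atoms per formula unit.

1.176 Mg apfu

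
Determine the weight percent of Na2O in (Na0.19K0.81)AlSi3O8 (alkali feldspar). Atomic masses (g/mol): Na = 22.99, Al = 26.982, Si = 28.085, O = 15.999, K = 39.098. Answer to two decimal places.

2.14 wt%

Formula mass = 275.266 g/mol.
0.19 Na → 0.0950 mol Na2O per formula unit; M(Na2O) = 61.979, so Na2O mass = 5.888 g.
5.888/275.266 × 100 = 2.14 wt%.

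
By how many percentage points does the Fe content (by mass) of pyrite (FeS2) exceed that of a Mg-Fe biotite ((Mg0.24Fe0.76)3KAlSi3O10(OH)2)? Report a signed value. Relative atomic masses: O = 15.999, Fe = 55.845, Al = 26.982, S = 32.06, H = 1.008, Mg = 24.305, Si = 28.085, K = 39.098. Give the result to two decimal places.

First mineral: 55.845 g Fe in 119.965 g formula = 46.55 wt% Fe.
Second mineral: 127.327 g Fe in 489.165 g formula = 26.03 wt% Fe.
46.55% − 26.03% gives a difference of 20.52 percentage points.

20.52 percentage points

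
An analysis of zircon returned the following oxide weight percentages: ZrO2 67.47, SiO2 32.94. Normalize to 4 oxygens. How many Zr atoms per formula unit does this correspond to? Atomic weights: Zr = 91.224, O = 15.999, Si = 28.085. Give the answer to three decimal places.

67.47 wt% ZrO2 ÷ 123.222 g/mol = 0.54755 mol, giving 0.54755 Zr and 1.09510 O.
32.94 wt% SiO2 ÷ 60.083 g/mol = 0.54824 mol, giving 0.54824 Si and 1.09648 O.
Oxygen sums to 2.19158; scaling by 4/2.19158 = 1.82517 puts the formula on 4 O.
Zr: 0.54755 × 1.82517 = 0.999 atoms per formula unit.

0.999 Zr apfu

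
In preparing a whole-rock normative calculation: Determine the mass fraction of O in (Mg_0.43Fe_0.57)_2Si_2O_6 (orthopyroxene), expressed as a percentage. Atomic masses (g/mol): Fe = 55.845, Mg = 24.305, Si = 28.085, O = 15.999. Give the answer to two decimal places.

40.55 mass %

Molar mass of (Mg_0.43Fe_0.57)_2Si_2O_6: 0.86×24.305 + 1.14×55.845 + 2×28.085 + 6×15.999 = 236.730 g/mol.
Mass of O per formula unit: 6 × 15.999 = 95.994 g.
Weight fraction O = 95.994 / 236.730 = 0.4055.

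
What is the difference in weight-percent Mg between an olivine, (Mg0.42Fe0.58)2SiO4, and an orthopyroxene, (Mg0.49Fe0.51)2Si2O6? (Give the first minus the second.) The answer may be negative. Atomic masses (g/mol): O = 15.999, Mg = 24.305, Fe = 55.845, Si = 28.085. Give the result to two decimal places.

1.29 percentage points

M((Mg0.42Fe0.58)2SiO4) = 177.277 g/mol, so wt% Mg = 20.416/177.277 × 100 = 11.52%.
M((Mg0.49Fe0.51)2Si2O6) = 232.945 g/mol, so wt% Mg = 23.819/232.945 × 100 = 10.23%.
11.52 − 10.23 = 1.29 pp.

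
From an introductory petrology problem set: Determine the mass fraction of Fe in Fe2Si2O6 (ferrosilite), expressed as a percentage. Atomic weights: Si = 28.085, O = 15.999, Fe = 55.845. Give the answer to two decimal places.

42.33 mass %

Molar mass of Fe2Si2O6: 2*55.845 + 2*28.085 + 6*15.999 = 263.854 g/mol.
Mass of Fe per formula unit: 2 × 55.845 = 111.690 g.
Weight fraction Fe = 111.690 / 263.854 = 0.4233.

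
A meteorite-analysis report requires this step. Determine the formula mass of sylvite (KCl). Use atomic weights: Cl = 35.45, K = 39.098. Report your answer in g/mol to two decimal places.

74.55 g/mol

M = 1(39.098) + 1(35.45)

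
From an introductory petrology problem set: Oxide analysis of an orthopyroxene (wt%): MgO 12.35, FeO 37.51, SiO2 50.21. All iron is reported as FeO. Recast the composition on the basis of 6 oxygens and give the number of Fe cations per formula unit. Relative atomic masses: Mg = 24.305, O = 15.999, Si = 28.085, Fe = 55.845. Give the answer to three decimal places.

1.253 Fe apfu

MgO: 12.35/40.304 = 0.30642 mol → 0.30642 mol Mg, 0.30642 mol O.
FeO: 37.51/71.844 = 0.52210 mol → 0.52210 mol Fe, 0.52210 mol O.
SiO2: 50.21/60.083 = 0.83568 mol → 0.83568 mol Si, 1.67136 mol O.
Total oxygen = 2.49988 mol. Normalization factor = 6/2.49988 = 2.40012.
Fe per 6 O = 0.52210 × 2.40012 = 1.253.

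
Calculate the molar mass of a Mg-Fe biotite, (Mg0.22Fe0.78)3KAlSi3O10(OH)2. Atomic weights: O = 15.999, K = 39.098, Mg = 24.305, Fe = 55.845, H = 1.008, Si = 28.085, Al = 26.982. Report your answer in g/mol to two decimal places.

The formula mass is the sum 0.66·24.305 + 2.34·55.845 + 1·39.098 + 1·26.982 + 3·28.085 + 12·15.999 + 2·1.008.

491.06 g/mol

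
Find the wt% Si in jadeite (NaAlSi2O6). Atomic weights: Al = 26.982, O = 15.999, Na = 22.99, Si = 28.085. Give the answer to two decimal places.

Formula mass = 1·22.99 + 1·26.982 + 2·28.085 + 6·15.999 = 202.136 g/mol, of which 56.170 g is Si.
So Si makes up 56.170/202.136 = 0.2779 of the mass, i.e. 27.79%.

27.79 wt%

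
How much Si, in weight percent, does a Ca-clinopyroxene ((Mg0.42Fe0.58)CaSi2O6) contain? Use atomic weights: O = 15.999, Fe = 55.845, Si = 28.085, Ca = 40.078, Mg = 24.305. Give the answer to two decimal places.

23.92 weight percent

Formula mass = 0.42*24.305 + 0.58*55.845 + 1*40.078 + 2*28.085 + 6*15.999 = 234.840 g/mol, of which 56.170 g is Si.
So Si makes up 56.170/234.840 = 0.2392 of the mass, i.e. 23.92%.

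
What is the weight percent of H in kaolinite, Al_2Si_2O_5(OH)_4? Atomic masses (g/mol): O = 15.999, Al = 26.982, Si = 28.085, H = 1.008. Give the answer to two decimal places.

Molar mass of Al_2Si_2O_5(OH)_4: 2*26.982 + 2*28.085 + 9*15.999 + 4*1.008 = 258.157 g/mol.
Mass of H per formula unit: 4 × 1.008 = 4.032 g.
Weight fraction H = 4.032 / 258.157 = 0.0156.

1.56 wt%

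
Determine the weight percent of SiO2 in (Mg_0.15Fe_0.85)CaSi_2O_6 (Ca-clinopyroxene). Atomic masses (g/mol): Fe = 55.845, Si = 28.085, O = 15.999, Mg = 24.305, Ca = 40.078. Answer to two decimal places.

49.38 wt%

M((Mg_0.15Fe_0.85)CaSi_2O_6) = 243.356 g/mol; M(SiO2) = 60.083 g/mol.
Moles SiO2 per formula unit = 2 Si ÷ 1 = 2.0000.
SiO2 fraction = (2.0000 × 60.083) / 243.356 = 120.166/243.356 = 0.4938.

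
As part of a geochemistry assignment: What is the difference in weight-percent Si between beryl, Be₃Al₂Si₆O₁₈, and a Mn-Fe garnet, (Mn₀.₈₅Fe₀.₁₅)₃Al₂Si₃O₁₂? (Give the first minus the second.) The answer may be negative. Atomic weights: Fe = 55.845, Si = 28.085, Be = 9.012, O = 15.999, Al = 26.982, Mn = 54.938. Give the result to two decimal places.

14.34 percentage points

First mineral: 168.510 g Si in 537.492 g formula = 31.35 wt% Si.
Second mineral: 84.255 g Si in 495.429 g formula = 17.01 wt% Si.
31.35% − 17.01% gives a difference of 14.34 percentage points.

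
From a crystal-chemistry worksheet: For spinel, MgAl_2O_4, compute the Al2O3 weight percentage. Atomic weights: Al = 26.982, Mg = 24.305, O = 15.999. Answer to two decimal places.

Formula mass = 142.265 g/mol.
2 Al → 1.0000 mol Al2O3 per formula unit; M(Al2O3) = 101.961, so Al2O3 mass = 101.961 g.
101.961/142.265 × 100 = 71.67 wt%.

71.67 wt%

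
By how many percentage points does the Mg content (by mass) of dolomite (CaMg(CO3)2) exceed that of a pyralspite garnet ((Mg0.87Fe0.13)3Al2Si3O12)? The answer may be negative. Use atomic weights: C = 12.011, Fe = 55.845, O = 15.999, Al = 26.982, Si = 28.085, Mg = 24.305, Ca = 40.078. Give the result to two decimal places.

First mineral: 24.305 g Mg in 184.399 g formula = 13.18 wt% Mg.
Second mineral: 63.436 g Mg in 415.423 g formula = 15.27 wt% Mg.
13.18% − 15.27% gives a difference of -2.09 percentage points.

-2.09 percentage points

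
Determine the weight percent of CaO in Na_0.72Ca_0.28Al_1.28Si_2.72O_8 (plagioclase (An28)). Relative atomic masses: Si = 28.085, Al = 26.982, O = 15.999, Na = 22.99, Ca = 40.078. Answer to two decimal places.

5.89 wt%

Molar mass of Na_0.72Ca_0.28Al_1.28Si_2.72O_8 = 0.72·22.99 + 0.28·40.078 + 1.28·26.982 + 2.72·28.085 + 8·15.999 = 266.695 g/mol.
Each formula unit contains 0.28 Ca, equivalent to 0.28/1 = 0.2800 mol CaO.
M(CaO) = 1×40.078 + 1×15.999 = 56.077 g/mol.
Mass of CaO per formula unit = 0.2800 × 56.077 = 15.702 g.
CaO wt% = 15.702 / 266.695 × 100 = 5.89%.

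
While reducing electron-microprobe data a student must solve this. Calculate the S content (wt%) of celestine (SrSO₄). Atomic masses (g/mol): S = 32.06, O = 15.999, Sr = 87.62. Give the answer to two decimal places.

Formula mass = 1·87.62 + 1·32.06 + 4·15.999 = 183.676 g/mol, of which 32.060 g is S.
So S makes up 32.060/183.676 = 0.1745 of the mass, i.e. 17.45%.

17.45 wt%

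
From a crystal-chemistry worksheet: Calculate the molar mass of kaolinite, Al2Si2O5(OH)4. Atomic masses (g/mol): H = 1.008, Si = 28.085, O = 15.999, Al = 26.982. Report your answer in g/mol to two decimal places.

The formula mass is the sum 2×26.982 + 2×28.085 + 9×15.999 + 4×1.008.

258.16 g/mol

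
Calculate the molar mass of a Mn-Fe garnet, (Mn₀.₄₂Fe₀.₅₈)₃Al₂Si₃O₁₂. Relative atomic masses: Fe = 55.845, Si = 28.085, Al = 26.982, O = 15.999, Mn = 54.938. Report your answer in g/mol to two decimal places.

M = 1.26×54.938 + 1.74×55.845 + 2×26.982 + 3×28.085 + 12×15.999

496.60 g/mol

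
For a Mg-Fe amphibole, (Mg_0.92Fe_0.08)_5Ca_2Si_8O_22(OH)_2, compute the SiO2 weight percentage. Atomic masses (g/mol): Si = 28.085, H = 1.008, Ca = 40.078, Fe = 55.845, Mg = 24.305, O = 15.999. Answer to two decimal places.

58.26 wt%

Molar mass of (Mg_0.92Fe_0.08)_5Ca_2Si_8O_22(OH)_2 = 4.60·24.305 + 0.40·55.845 + 2·40.078 + 8·28.085 + 24·15.999 + 2·1.008 = 824.969 g/mol.
Each formula unit contains 8 Si, equivalent to 8/1 = 8.0000 mol SiO2.
M(SiO2) = 1×28.085 + 2×15.999 = 60.083 g/mol.
Mass of SiO2 per formula unit = 8.0000 × 60.083 = 480.664 g.
SiO2 wt% = 480.664 / 824.969 × 100 = 58.26%.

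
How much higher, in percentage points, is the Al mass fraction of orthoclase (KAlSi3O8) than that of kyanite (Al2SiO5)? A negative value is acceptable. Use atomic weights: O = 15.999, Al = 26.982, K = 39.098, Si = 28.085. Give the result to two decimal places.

-23.61 percentage points

Al in KAlSi3O8: molar mass 278.327 g/mol; 1×26.982 = 26.982 g → 9.69 wt%.
Al in Al2SiO5: molar mass 162.044 g/mol; 2×26.982 = 53.964 g → 33.30 wt%.
Difference = 9.69 − 33.30 = -23.61 percentage points.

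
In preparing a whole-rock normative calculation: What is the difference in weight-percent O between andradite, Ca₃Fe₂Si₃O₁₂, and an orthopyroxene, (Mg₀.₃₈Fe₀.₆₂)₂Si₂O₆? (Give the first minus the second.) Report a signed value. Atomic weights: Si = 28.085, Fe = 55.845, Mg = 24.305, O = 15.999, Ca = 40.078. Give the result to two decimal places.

O in Ca₃Fe₂Si₃O₁₂: molar mass 508.167 g/mol; 12×15.999 = 191.988 g → 37.78 wt%.
O in (Mg₀.₃₈Fe₀.₆₂)₂Si₂O₆: molar mass 239.884 g/mol; 6×15.999 = 95.994 g → 40.02 wt%.
Difference = 37.78 − 40.02 = -2.24 percentage points.

-2.24 percentage points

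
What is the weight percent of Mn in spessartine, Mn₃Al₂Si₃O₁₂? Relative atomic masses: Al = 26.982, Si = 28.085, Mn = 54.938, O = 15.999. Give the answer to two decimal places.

Formula mass = 3*54.938 + 2*26.982 + 3*28.085 + 12*15.999 = 495.021 g/mol, of which 164.814 g is Mn.
So Mn makes up 164.814/495.021 = 0.3329 of the mass, i.e. 33.29%.

33.29 wt%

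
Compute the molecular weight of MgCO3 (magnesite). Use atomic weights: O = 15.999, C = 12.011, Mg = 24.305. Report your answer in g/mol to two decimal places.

M = 1×24.305 + 1×12.011 + 3×15.999

84.31 g/mol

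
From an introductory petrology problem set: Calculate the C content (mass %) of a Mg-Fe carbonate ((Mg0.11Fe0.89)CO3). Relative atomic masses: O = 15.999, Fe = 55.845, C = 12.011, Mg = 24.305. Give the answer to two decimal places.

Formula mass = 0.11*24.305 + 0.89*55.845 + 1*12.011 + 3*15.999 = 112.384 g/mol, of which 12.011 g is C.
So C makes up 12.011/112.384 = 0.1069 of the mass, i.e. 10.69%.

10.69 mass %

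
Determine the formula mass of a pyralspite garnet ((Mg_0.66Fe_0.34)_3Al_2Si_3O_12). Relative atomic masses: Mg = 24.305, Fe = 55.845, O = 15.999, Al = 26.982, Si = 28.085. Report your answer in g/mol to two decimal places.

435.29 g/mol

M = 1.98*24.305 + 1.02*55.845 + 2*26.982 + 3*28.085 + 12*15.999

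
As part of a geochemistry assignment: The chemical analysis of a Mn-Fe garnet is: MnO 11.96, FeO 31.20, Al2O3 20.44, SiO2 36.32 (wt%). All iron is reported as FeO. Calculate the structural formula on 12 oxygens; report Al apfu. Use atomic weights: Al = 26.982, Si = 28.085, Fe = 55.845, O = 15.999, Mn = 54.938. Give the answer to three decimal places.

1.994 Al apfu

MnO (M=70.937): mol = 0.16860; Mn = 0.16860, O = 0.16860.
FeO (M=71.844): mol = 0.43427; Fe = 0.43427, O = 0.43427.
Al2O3 (M=101.961): mol = 0.20047; Al = 0.40094, O = 0.60141.
SiO2 (M=60.083): mol = 0.60450; Si = 0.60450, O = 1.20900.
ΣO = 2.41328; factor = 12/ΣO = 4.97249.
Al apfu = 0.40094 × 4.97249 = 1.994.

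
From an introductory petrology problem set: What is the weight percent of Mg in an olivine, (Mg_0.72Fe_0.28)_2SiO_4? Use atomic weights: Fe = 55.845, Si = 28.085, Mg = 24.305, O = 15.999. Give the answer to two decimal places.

22.10 mass %

M((Mg_0.72Fe_0.28)_2SiO_4) = 158.353 g/mol.
Mg contributes 1.44 × 24.305 = 34.999 g per mole.
34.999/158.353 = 0.2210 → 22.10%.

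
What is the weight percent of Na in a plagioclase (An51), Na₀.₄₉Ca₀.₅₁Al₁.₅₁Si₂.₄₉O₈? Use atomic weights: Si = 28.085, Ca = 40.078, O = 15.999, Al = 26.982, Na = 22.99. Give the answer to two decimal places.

4.17 weight percent

Molar mass of Na₀.₄₉Ca₀.₅₁Al₁.₅₁Si₂.₄₉O₈: 0.49×22.99 + 0.51×40.078 + 1.51×26.982 + 2.49×28.085 + 8×15.999 = 270.371 g/mol.
Mass of Na per formula unit: 0.49 × 22.99 = 11.265 g.
Weight fraction Na = 11.265 / 270.371 = 0.0417.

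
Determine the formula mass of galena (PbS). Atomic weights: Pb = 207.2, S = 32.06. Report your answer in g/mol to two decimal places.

The formula mass is the sum 1(207.2) + 1(32.06).

239.26 g/mol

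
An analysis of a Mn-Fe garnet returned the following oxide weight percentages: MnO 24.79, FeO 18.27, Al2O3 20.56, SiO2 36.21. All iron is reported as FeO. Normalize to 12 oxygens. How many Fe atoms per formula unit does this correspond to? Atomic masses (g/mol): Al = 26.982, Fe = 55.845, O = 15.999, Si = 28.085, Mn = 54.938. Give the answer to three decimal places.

24.79 wt% MnO ÷ 70.937 g/mol = 0.34947 mol, giving 0.34947 Mn and 0.34947 O.
18.27 wt% FeO ÷ 71.844 g/mol = 0.25430 mol, giving 0.25430 Fe and 0.25430 O.
20.56 wt% Al2O3 ÷ 101.961 g/mol = 0.20165 mol, giving 0.40330 Al and 0.60495 O.
36.21 wt% SiO2 ÷ 60.083 g/mol = 0.60267 mol, giving 0.60267 Si and 1.20534 O.
Oxygen sums to 2.41406; scaling by 12/2.41406 = 4.97088 puts the formula on 12 O.
Fe: 0.25430 × 4.97088 = 1.264 atoms per formula unit.

1.264 Fe apfu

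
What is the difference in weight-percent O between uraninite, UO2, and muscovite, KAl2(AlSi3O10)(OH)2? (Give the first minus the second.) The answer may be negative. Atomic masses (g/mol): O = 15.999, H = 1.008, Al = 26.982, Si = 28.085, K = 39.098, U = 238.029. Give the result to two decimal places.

-36.35 percentage points

O in UO2: molar mass 270.027 g/mol; 2×15.999 = 31.998 g → 11.85 wt%.
O in KAl2(AlSi3O10)(OH)2: molar mass 398.303 g/mol; 12×15.999 = 191.988 g → 48.20 wt%.
Difference = 11.85 − 48.20 = -36.35 percentage points.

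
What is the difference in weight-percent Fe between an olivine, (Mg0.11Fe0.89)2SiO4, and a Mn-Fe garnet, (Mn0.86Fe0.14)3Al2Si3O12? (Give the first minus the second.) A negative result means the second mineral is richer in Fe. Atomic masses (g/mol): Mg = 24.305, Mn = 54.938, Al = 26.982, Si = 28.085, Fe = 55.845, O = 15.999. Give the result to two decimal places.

45.77 percentage points

M((Mg0.11Fe0.89)2SiO4) = 196.832 g/mol, so wt% Fe = 99.404/196.832 × 100 = 50.50%.
M((Mn0.86Fe0.14)3Al2Si3O12) = 495.402 g/mol, so wt% Fe = 23.455/495.402 × 100 = 4.73%.
50.50 − 4.73 = 45.77 pp.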